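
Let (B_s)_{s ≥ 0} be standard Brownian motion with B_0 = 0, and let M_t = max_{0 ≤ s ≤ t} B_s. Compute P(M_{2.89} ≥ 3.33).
P(M_{2.89} ≥ 3.33) = 2·P(B_{2.89} ≥ 3.33) = 2(1 − Φ(3.33/√2.89)) ≈ 0.0501

By the reflection principle for Brownian motion, P(M_t ≥ a) = 2 · P(B_t ≥ a) for a ≥ 0. Since B_t ~ N(0, t), P(B_t ≥ 3.33) = 1 − Φ(3.33/√t) = 1 − Φ(3.33/√2.89) = 1 − Φ(1.9588). So
  P(M_{2.89} ≥ 3.33) = 2(1 − Φ(1.9588)) ≈ 0.0501.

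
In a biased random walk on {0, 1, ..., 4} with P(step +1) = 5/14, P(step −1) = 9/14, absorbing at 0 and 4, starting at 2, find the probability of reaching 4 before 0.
P(hit 4 before 0) = (1 − (9/5)^2) / (1 − (9/5)^4) = 25/106

Let u_k denote P(reach 4 before 0 | start at k). Boundary: u_0 = 0, u_4 = 1. Recurrence: u_k = 5/14·u_{k+1} + 9/14·u_{k-1} for 1 ≤ k ≤ 3. Try u_k = A + B·r^k with r = q/p = (9/14)/(5/14) = 9/5. Substitution satisfies the recurrence; boundary conditions give:
  u_k = (1 − r^k) / (1 − r^N) = (1 − (9/5)^2) / (1 − (9/5)^4) = 25/106.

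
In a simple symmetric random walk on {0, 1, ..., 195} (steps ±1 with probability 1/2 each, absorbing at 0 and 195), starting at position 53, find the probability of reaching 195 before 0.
P(hit 195 before 0) = 53/195

Let u_k = P(hit 195 before 0 | start at k). Then u_0 = 0, u_195 = 1, and u_k = u_{k-1}/2 + u_{k+1}/2 for 1 ≤ k ≤ 194. This harmonic recurrence is solved by u_k = k/195, giving u_53 = 53/195.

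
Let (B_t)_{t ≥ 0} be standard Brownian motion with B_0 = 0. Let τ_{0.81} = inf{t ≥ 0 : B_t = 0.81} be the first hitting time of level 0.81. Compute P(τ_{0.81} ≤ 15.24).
P(τ_{0.81} ≤ 15.24) = 2(1 − Φ(0.81/√15.24)) = 2(1 − Φ(0.2075)) ≈ 0.8356

By the reflection principle for standard BM, P(τ_b ≤ t) = 2 · P(B_t ≥ b). Since B_t ~ N(0, t), P(B_t ≥ 0.81) = 1 − Φ(0.81/√t) = 1 − Φ(0.81/√15.24) = 1 − Φ(0.2075) ≈ 0.41781. Doubling: P(τ_{0.81} ≤ 15.24) ≈ 2 · 0.41781 = 0.83562 ≈ 0.8356.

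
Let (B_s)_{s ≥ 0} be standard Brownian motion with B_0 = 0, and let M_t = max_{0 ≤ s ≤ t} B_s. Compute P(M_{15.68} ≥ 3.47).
P(M_{15.68} ≥ 3.47) = 2·P(B_{15.68} ≥ 3.47) = 2(1 − Φ(3.47/√15.68)) ≈ 0.3809

By the reflection principle for Brownian motion, P(M_t ≥ a) = 2 · P(B_t ≥ a) for a ≥ 0. Since B_t ~ N(0, t), P(B_t ≥ 3.47) = 1 − Φ(3.47/√t) = 1 − Φ(3.47/√15.68) = 1 − Φ(0.8763). So
  P(M_{15.68} ≥ 3.47) = 2(1 − Φ(0.8763)) ≈ 0.3809.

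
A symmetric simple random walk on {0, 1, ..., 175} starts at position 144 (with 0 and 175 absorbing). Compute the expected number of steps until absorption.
E[τ | X_0 = 144] = 4464

Let v_k = E[τ | X_0 = k]. Boundary: v_0 = v_175 = 0. Recurrence: v_k = 1 + (v_{k-1} + v_{k+1})/2 for 1 ≤ k ≤ 174. The particular solution to v_k − (v_{k-1} + v_{k+1})/2 = 1 is v_k = −k^2. Adding homogeneous solution A + B k and matching boundaries gives v_k = k (175 − k). Substituting k = 144: v_144 = 144 · 31 = 4464.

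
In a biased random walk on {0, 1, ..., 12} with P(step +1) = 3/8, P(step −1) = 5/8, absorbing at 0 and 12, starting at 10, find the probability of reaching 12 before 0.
P(hit 12 before 0) = (1 − (5/3)^10) / (1 − (5/3)^12) = 5459949/15225574

Let u_k denote P(reach 12 before 0 | start at k). Boundary: u_0 = 0, u_12 = 1. Recurrence: u_k = 3/8·u_{k+1} + 5/8·u_{k-1} for 1 ≤ k ≤ 11. Try u_k = A + B·r^k with r = q/p = (5/8)/(3/8) = 5/3. Substitution satisfies the recurrence; boundary conditions give:
  u_k = (1 − r^k) / (1 − r^N) = (1 − (5/3)^10) / (1 − (5/3)^12) = 5459949/15225574.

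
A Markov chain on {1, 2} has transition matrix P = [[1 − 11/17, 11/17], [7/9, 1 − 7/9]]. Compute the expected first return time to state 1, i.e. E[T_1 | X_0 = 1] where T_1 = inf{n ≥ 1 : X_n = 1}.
E[T_1 | X_0 = 1] = 1/π_1 = 218/119

For an irreducible recurrent Markov chain with stationary distribution π, E[T_i | X_0 = i] = 1/π_i (Kac's formula). Here π_1 = (7/9)/(11/17 + 7/9) = (7/9)/(218/153) = 119/218, so E[T_1 | X_0 = 1] = 1/π_1 = (11/17 + 7/9)/(7/9) = (218/153)/(7/9) = 218/119.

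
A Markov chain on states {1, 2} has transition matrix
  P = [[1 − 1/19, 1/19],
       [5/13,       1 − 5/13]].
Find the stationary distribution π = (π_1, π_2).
π_1 = 95/108, π_2 = 13/108

Solve πP = π with π_1 + π_2 = 1. From πP = π: π_1 · (1 − 1/19) + π_2 · 5/13 = π_1 ⇒ π_2 · 5/13 = π_1 · 1/19 ⇒ π_2/π_1 = (1/19)/(5/13) = 13/95. Together with π_1 + π_2 = 1:
  π_1 = (5/13)/(1/19 + 5/13) = (5/13)/(108/247) = 95/108,
  π_2 = (1/19)/(1/19 + 5/13) = (1/19)/(108/247) = 13/108.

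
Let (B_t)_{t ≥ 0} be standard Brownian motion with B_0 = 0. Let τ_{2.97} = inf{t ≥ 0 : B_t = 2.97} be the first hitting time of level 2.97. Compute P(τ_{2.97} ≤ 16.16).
P(τ_{2.97} ≤ 16.16) = 2(1 − Φ(2.97/√16.16)) = 2(1 − Φ(0.7388)) ≈ 0.4600

By the reflection principle for standard BM, P(τ_b ≤ t) = 2 · P(B_t ≥ b). Since B_t ~ N(0, t), P(B_t ≥ 2.97) = 1 − Φ(2.97/√t) = 1 − Φ(2.97/√16.16) = 1 − Φ(0.7388) ≈ 0.23001. Doubling: P(τ_{2.97} ≤ 16.16) ≈ 2 · 0.23001 = 0.46002 ≈ 0.4600.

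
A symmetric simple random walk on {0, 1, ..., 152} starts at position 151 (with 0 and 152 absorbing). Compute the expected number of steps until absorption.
E[τ | X_0 = 151] = 151

Let v_k = E[τ | X_0 = k]. Boundary: v_0 = v_152 = 0. Recurrence: v_k = 1 + (v_{k-1} + v_{k+1})/2 for 1 ≤ k ≤ 151. The particular solution to v_k − (v_{k-1} + v_{k+1})/2 = 1 is v_k = −k^2. Adding homogeneous solution A + B k and matching boundaries gives v_k = k (152 − k). Substituting k = 151: v_151 = 151 · 1 = 151.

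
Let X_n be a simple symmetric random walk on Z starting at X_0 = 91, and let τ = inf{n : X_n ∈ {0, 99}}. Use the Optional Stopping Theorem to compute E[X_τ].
E[X_τ] = 91

X_n is a martingale and τ is a bounded-mean stopping time (indeed τ is finite a.s. with bounded expectation since the walk is in a bounded region). By the OST, E[X_τ] = E[X_0] = 91. Equivalently: E[X_τ] = 99 · P(hit 99 first) + 0 · P(hit 0 first) = 99 · (91/99) = 91.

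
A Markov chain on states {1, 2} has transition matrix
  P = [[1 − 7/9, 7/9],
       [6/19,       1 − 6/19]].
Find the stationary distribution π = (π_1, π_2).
π_1 = 54/187, π_2 = 133/187

Solve πP = π with π_1 + π_2 = 1. From πP = π: π_1 · (1 − 7/9) + π_2 · 6/19 = π_1 ⇒ π_2 · 6/19 = π_1 · 7/9 ⇒ π_2/π_1 = (7/9)/(6/19) = 133/54. Together with π_1 + π_2 = 1:
  π_1 = (6/19)/(7/9 + 6/19) = (6/19)/(187/171) = 54/187,
  π_2 = (7/9)/(7/9 + 6/19) = (7/9)/(187/171) = 133/187.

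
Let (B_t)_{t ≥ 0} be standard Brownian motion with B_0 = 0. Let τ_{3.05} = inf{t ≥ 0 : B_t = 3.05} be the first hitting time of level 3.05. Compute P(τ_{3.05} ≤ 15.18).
P(τ_{3.05} ≤ 15.18) = 2(1 − Φ(3.05/√15.18)) = 2(1 − Φ(0.7828)) ≈ 0.4337

By the reflection principle for standard BM, P(τ_b ≤ t) = 2 · P(B_t ≥ b). Since B_t ~ N(0, t), P(B_t ≥ 3.05) = 1 − Φ(3.05/√t) = 1 − Φ(3.05/√15.18) = 1 − Φ(0.7828) ≈ 0.21687. Doubling: P(τ_{3.05} ≤ 15.18) ≈ 2 · 0.21687 = 0.43374 ≈ 0.4337.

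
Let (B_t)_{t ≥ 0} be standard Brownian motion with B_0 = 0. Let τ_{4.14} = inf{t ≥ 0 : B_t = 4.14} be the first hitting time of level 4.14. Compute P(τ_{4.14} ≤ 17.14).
P(τ_{4.14} ≤ 17.14) = 2(1 − Φ(4.14/√17.14)) = 2(1 − Φ(1.0000)) ≈ 0.3173

By the reflection principle for standard BM, P(τ_b ≤ t) = 2 · P(B_t ≥ b). Since B_t ~ N(0, t), P(B_t ≥ 4.14) = 1 − Φ(4.14/√t) = 1 − Φ(4.14/√17.14) = 1 − Φ(1.0000) ≈ 0.15866. Doubling: P(τ_{4.14} ≤ 17.14) ≈ 2 · 0.15866 = 0.31732 ≈ 0.3173.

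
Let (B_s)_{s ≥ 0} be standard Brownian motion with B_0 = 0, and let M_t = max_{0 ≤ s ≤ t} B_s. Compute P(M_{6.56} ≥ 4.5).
P(M_{6.56} ≥ 4.5) = 2·P(B_{6.56} ≥ 4.5) = 2(1 − Φ(4.5/√6.56)) ≈ 0.0789

By the reflection principle for Brownian motion, P(M_t ≥ a) = 2 · P(B_t ≥ a) for a ≥ 0. Since B_t ~ N(0, t), P(B_t ≥ 4.5) = 1 − Φ(4.5/√t) = 1 − Φ(4.5/√6.56) = 1 − Φ(1.7570). So
  P(M_{6.56} ≥ 4.5) = 2(1 − Φ(1.7570)) ≈ 0.0789.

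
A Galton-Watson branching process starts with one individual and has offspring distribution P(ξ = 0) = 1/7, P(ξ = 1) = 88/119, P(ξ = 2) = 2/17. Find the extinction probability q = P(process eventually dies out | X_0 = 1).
q = 1

Mean offspring μ = 0·1/7 + 1·88/119 + 2·2/17 = 116/119 ≤ 1. For μ ≤ 1 with offspring not concentrated at 1, the Galton-Watson process goes extinct almost surely, so q = 1.
(Algebraic check: The pgf is f(s) = 1/7 + 88/119·s + 2/17·s². The extinction probability q is the smallest fixed point of f in [0, 1]. Setting s = f(s):
  2/17·s² + (88/119 − 1)·s + 1/7 = 0
  2/17·s² − (1/7 + 2/17)·s + 1/7 = 0
which factors as (s − 1)·(2/17·s − 1/7) = 0, giving roots s = 1 and s = (1/7)/(2/17) = 17/14. Since 17/14 ≥ 1, the smallest root in [0, 1] is s = 1.)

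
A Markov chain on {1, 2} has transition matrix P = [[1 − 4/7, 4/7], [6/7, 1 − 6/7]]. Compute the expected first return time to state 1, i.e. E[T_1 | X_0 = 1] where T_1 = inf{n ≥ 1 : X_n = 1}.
E[T_1 | X_0 = 1] = 1/π_1 = 5/3

For an irreducible recurrent Markov chain with stationary distribution π, E[T_i | X_0 = i] = 1/π_i (Kac's formula). Here π_1 = (6/7)/(4/7 + 6/7) = (6/7)/(10/7) = 3/5, so E[T_1 | X_0 = 1] = 1/π_1 = (4/7 + 6/7)/(6/7) = (10/7)/(6/7) = 5/3.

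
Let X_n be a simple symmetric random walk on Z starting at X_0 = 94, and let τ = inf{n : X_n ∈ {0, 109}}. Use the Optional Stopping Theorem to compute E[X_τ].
E[X_τ] = 94

X_n is a martingale and τ is a bounded-mean stopping time (indeed τ is finite a.s. with bounded expectation since the walk is in a bounded region). By the OST, E[X_τ] = E[X_0] = 94. Equivalently: E[X_τ] = 109 · P(hit 109 first) + 0 · P(hit 0 first) = 109 · (94/109) = 94.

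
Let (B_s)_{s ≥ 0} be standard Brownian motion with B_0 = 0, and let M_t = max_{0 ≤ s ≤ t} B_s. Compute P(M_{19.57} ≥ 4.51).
P(M_{19.57} ≥ 4.51) = 2·P(B_{19.57} ≥ 4.51) = 2(1 − Φ(4.51/√19.57)) ≈ 0.3080

By the reflection principle for Brownian motion, P(M_t ≥ a) = 2 · P(B_t ≥ a) for a ≥ 0. Since B_t ~ N(0, t), P(B_t ≥ 4.51) = 1 − Φ(4.51/√t) = 1 − Φ(4.51/√19.57) = 1 − Φ(1.0195). So
  P(M_{19.57} ≥ 4.51) = 2(1 − Φ(1.0195)) ≈ 0.3080.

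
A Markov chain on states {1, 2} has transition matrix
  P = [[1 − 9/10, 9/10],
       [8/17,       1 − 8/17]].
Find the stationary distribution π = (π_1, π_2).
π_1 = 80/233, π_2 = 153/233

Solve πP = π with π_1 + π_2 = 1. From πP = π: π_1 · (1 − 9/10) + π_2 · 8/17 = π_1 ⇒ π_2 · 8/17 = π_1 · 9/10 ⇒ π_2/π_1 = (9/10)/(8/17) = 153/80. Together with π_1 + π_2 = 1:
  π_1 = (8/17)/(9/10 + 8/17) = (8/17)/(233/170) = 80/233,
  π_2 = (9/10)/(9/10 + 8/17) = (9/10)/(233/170) = 153/233.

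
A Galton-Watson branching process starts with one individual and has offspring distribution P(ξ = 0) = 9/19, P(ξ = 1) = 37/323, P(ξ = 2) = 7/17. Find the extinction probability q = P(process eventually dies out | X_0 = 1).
q = 1

Mean offspring μ = 0·9/19 + 1·37/323 + 2·7/17 = 303/323 ≤ 1. For μ ≤ 1 with offspring not concentrated at 1, the Galton-Watson process goes extinct almost surely, so q = 1.
(Algebraic check: The pgf is f(s) = 9/19 + 37/323·s + 7/17·s². The extinction probability q is the smallest fixed point of f in [0, 1]. Setting s = f(s):
  7/17·s² + (37/323 − 1)·s + 9/19 = 0
  7/17·s² − (9/19 + 7/17)·s + 9/19 = 0
which factors as (s − 1)·(7/17·s − 9/19) = 0, giving roots s = 1 and s = (9/19)/(7/17) = 153/133. Since 153/133 ≥ 1, the smallest root in [0, 1] is s = 1.)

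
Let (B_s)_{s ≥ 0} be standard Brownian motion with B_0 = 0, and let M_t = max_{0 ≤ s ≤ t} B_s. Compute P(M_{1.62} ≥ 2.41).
P(M_{1.62} ≥ 2.41) = 2·P(B_{1.62} ≥ 2.41) = 2(1 − Φ(2.41/√1.62)) ≈ 0.0583

By the reflection principle for Brownian motion, P(M_t ≥ a) = 2 · P(B_t ≥ a) for a ≥ 0. Since B_t ~ N(0, t), P(B_t ≥ 2.41) = 1 − Φ(2.41/√t) = 1 − Φ(2.41/√1.62) = 1 − Φ(1.8935). So
  P(M_{1.62} ≥ 2.41) = 2(1 − Φ(1.8935)) ≈ 0.0583.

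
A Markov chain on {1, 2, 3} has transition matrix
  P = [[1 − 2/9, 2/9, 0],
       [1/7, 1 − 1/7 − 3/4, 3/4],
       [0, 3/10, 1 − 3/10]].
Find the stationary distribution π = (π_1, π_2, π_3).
π = (9/58, 7/29, 35/58)

This is a birth-death chain on three states, which satisfies detailed balance: π_1 · P_{12} = π_2 · P_{21} and π_2 · P_{23} = π_3 · P_{32}.
From π_1 · 2/9 = π_2 · 1/7: π_2/π_1 = (2/9)/(1/7) = 14/9.
From π_2 · 3/4 = π_3 · 3/10: π_3/π_2 = (3/4)/(3/10) = 5/2.
Take π_1 proportional to 1; then unnormalized π = (1, 14/9, 35/9). Normalize by dividing by the sum 58/9:
  π = (9/58, 7/29, 35/58).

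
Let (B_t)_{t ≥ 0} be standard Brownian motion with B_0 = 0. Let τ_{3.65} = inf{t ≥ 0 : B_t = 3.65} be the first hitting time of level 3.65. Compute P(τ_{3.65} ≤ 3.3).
P(τ_{3.65} ≤ 3.3) = 2(1 − Φ(3.65/√3.3)) = 2(1 − Φ(2.0093)) ≈ 0.0445

By the reflection principle for standard BM, P(τ_b ≤ t) = 2 · P(B_t ≥ b). Since B_t ~ N(0, t), P(B_t ≥ 3.65) = 1 − Φ(3.65/√t) = 1 − Φ(3.65/√3.3) = 1 − Φ(2.0093) ≈ 0.02225. Doubling: P(τ_{3.65} ≤ 3.3) ≈ 2 · 0.02225 = 0.04450 ≈ 0.0445.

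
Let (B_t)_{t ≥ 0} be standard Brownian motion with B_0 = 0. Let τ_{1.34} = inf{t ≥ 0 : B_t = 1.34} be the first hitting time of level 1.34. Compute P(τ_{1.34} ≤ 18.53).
P(τ_{1.34} ≤ 18.53) = 2(1 − Φ(1.34/√18.53)) = 2(1 − Φ(0.3113)) ≈ 0.7556

By the reflection principle for standard BM, P(τ_b ≤ t) = 2 · P(B_t ≥ b). Since B_t ~ N(0, t), P(B_t ≥ 1.34) = 1 − Φ(1.34/√t) = 1 − Φ(1.34/√18.53) = 1 − Φ(0.3113) ≈ 0.37779. Doubling: P(τ_{1.34} ≤ 18.53) ≈ 2 · 0.37779 = 0.75558 ≈ 0.7556.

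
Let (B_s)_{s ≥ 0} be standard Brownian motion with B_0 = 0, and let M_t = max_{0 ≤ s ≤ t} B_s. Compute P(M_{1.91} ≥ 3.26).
P(M_{1.91} ≥ 3.26) = 2·P(B_{1.91} ≥ 3.26) = 2(1 − Φ(3.26/√1.91)) ≈ 0.0183

By the reflection principle for Brownian motion, P(M_t ≥ a) = 2 · P(B_t ≥ a) for a ≥ 0. Since B_t ~ N(0, t), P(B_t ≥ 3.26) = 1 − Φ(3.26/√t) = 1 − Φ(3.26/√1.91) = 1 − Φ(2.3589). So
  P(M_{1.91} ≥ 3.26) = 2(1 − Φ(2.3589)) ≈ 0.0183.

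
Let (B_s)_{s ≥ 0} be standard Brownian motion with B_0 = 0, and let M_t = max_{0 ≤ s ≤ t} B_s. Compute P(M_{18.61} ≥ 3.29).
P(M_{18.61} ≥ 3.29) = 2·P(B_{18.61} ≥ 3.29) = 2(1 − Φ(3.29/√18.61)) ≈ 0.4457

By the reflection principle for Brownian motion, P(M_t ≥ a) = 2 · P(B_t ≥ a) for a ≥ 0. Since B_t ~ N(0, t), P(B_t ≥ 3.29) = 1 − Φ(3.29/√t) = 1 − Φ(3.29/√18.61) = 1 − Φ(0.7626). So
  P(M_{18.61} ≥ 3.29) = 2(1 − Φ(0.7626)) ≈ 0.4457.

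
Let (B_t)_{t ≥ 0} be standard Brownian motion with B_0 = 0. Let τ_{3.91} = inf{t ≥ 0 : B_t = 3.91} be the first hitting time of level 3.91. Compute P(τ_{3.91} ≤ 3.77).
P(τ_{3.91} ≤ 3.77) = 2(1 − Φ(3.91/√3.77)) = 2(1 − Φ(2.0138)) ≈ 0.0440

By the reflection principle for standard BM, P(τ_b ≤ t) = 2 · P(B_t ≥ b). Since B_t ~ N(0, t), P(B_t ≥ 3.91) = 1 − Φ(3.91/√t) = 1 − Φ(3.91/√3.77) = 1 − Φ(2.0138) ≈ 0.02202. Doubling: P(τ_{3.91} ≤ 3.77) ≈ 2 · 0.02202 = 0.04404 ≈ 0.0440.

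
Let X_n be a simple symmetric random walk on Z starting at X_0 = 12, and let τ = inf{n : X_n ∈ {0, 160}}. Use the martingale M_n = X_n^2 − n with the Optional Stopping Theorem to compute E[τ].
E[τ] = 1776

M_n = X_n^2 − n is a martingale (since E[X_{n+1}^2 | F_n] = X_n^2 + 1). By OST (τ has finite mean in a bounded region), E[M_τ] = E[M_0] = X_0^2 − 0 = 12^2 = 144. Also E[M_τ] = E[X_τ^2] − E[τ]. The walk exits at 0 or 160, with P(hit 160 first) = 12/160, so E[X_τ^2] = 160^2 · 12/160 + 0 = 1920. Thus E[τ] = E[X_τ^2] − E[M_τ] = 1920 − 144 = 1776 = 12(160 − 12) = 1776.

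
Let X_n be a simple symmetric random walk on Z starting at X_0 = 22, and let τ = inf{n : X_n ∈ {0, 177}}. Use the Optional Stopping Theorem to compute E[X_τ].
E[X_τ] = 22

X_n is a martingale and τ is a bounded-mean stopping time (indeed τ is finite a.s. with bounded expectation since the walk is in a bounded region). By the OST, E[X_τ] = E[X_0] = 22. Equivalently: E[X_τ] = 177 · P(hit 177 first) + 0 · P(hit 0 first) = 177 · (22/177) = 22.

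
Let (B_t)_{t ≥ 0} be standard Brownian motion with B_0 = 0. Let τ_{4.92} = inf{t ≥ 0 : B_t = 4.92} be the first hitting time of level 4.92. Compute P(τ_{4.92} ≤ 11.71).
P(τ_{4.92} ≤ 11.71) = 2(1 − Φ(4.92/√11.71)) = 2(1 − Φ(1.4378)) ≈ 0.1505

By the reflection principle for standard BM, P(τ_b ≤ t) = 2 · P(B_t ≥ b). Since B_t ~ N(0, t), P(B_t ≥ 4.92) = 1 − Φ(4.92/√t) = 1 − Φ(4.92/√11.71) = 1 − Φ(1.4378) ≈ 0.07525. Doubling: P(τ_{4.92} ≤ 11.71) ≈ 2 · 0.07525 = 0.15050 ≈ 0.1505.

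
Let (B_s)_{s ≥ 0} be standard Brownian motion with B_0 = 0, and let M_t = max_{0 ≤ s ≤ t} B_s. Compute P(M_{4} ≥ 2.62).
P(M_{4} ≥ 2.62) = 2·P(B_{4} ≥ 2.62) = 2(1 − Φ(2.62/√4)) ≈ 0.1902

By the reflection principle for Brownian motion, P(M_t ≥ a) = 2 · P(B_t ≥ a) for a ≥ 0. Since B_t ~ N(0, t), P(B_t ≥ 2.62) = 1 − Φ(2.62/√t) = 1 − Φ(2.62/√4) = 1 − Φ(1.3100). So
  P(M_{4} ≥ 2.62) = 2(1 − Φ(1.3100)) ≈ 0.1902.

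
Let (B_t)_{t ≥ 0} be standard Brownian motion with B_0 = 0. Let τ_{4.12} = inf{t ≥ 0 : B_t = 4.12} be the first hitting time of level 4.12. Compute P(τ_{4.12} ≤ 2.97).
P(τ_{4.12} ≤ 2.97) = 2(1 − Φ(4.12/√2.97)) = 2(1 − Φ(2.3907)) ≈ 0.0168

By the reflection principle for standard BM, P(τ_b ≤ t) = 2 · P(B_t ≥ b). Since B_t ~ N(0, t), P(B_t ≥ 4.12) = 1 − Φ(4.12/√t) = 1 − Φ(4.12/√2.97) = 1 − Φ(2.3907) ≈ 0.00841. Doubling: P(τ_{4.12} ≤ 2.97) ≈ 2 · 0.00841 = 0.01682 ≈ 0.0168.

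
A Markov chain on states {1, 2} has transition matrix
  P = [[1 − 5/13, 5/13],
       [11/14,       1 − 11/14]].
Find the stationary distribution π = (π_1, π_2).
π_1 = 143/213, π_2 = 70/213

Solve πP = π with π_1 + π_2 = 1. From πP = π: π_1 · (1 − 5/13) + π_2 · 11/14 = π_1 ⇒ π_2 · 11/14 = π_1 · 5/13 ⇒ π_2/π_1 = (5/13)/(11/14) = 70/143. Together with π_1 + π_2 = 1:
  π_1 = (11/14)/(5/13 + 11/14) = (11/14)/(213/182) = 143/213,
  π_2 = (5/13)/(5/13 + 11/14) = (5/13)/(213/182) = 70/213.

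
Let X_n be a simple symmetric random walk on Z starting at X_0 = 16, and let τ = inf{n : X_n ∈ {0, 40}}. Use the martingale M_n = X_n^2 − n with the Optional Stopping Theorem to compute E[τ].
E[τ] = 384

M_n = X_n^2 − n is a martingale (since E[X_{n+1}^2 | F_n] = X_n^2 + 1). By OST (τ has finite mean in a bounded region), E[M_τ] = E[M_0] = X_0^2 − 0 = 16^2 = 256. Also E[M_τ] = E[X_τ^2] − E[τ]. The walk exits at 0 or 40, with P(hit 40 first) = 16/40, so E[X_τ^2] = 40^2 · 16/40 + 0 = 640. Thus E[τ] = E[X_τ^2] − E[M_τ] = 640 − 256 = 384 = 16(40 − 16) = 384.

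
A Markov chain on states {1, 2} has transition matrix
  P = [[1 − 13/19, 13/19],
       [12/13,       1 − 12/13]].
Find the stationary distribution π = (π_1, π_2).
π_1 = 228/397, π_2 = 169/397

Solve πP = π with π_1 + π_2 = 1. From πP = π: π_1 · (1 − 13/19) + π_2 · 12/13 = π_1 ⇒ π_2 · 12/13 = π_1 · 13/19 ⇒ π_2/π_1 = (13/19)/(12/13) = 169/228. Together with π_1 + π_2 = 1:
  π_1 = (12/13)/(13/19 + 12/13) = (12/13)/(397/247) = 228/397,
  π_2 = (13/19)/(13/19 + 12/13) = (13/19)/(397/247) = 169/397.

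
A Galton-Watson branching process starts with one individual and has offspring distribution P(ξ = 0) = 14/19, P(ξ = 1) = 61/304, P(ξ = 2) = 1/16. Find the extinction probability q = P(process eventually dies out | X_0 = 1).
q = 1

Mean offspring μ = 0·14/19 + 1·61/304 + 2·1/16 = 99/304 ≤ 1. For μ ≤ 1 with offspring not concentrated at 1, the Galton-Watson process goes extinct almost surely, so q = 1.
(Algebraic check: The pgf is f(s) = 14/19 + 61/304·s + 1/16·s². The extinction probability q is the smallest fixed point of f in [0, 1]. Setting s = f(s):
  1/16·s² + (61/304 − 1)·s + 14/19 = 0
  1/16·s² − (14/19 + 1/16)·s + 14/19 = 0
which factors as (s − 1)·(1/16·s − 14/19) = 0, giving roots s = 1 and s = (14/19)/(1/16) = 224/19. Since 224/19 ≥ 1, the smallest root in [0, 1] is s = 1.)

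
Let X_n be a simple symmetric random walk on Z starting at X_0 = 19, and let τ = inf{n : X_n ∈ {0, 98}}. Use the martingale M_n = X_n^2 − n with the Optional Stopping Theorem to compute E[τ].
E[τ] = 1501

M_n = X_n^2 − n is a martingale (since E[X_{n+1}^2 | F_n] = X_n^2 + 1). By OST (τ has finite mean in a bounded region), E[M_τ] = E[M_0] = X_0^2 − 0 = 19^2 = 361. Also E[M_τ] = E[X_τ^2] − E[τ]. The walk exits at 0 or 98, with P(hit 98 first) = 19/98, so E[X_τ^2] = 98^2 · 19/98 + 0 = 1862. Thus E[τ] = E[X_τ^2] − E[M_τ] = 1862 − 361 = 1501 = 19(98 − 19) = 1501.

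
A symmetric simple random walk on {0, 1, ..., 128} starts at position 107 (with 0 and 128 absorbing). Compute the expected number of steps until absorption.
E[τ | X_0 = 107] = 2247

Let v_k = E[τ | X_0 = k]. Boundary: v_0 = v_128 = 0. Recurrence: v_k = 1 + (v_{k-1} + v_{k+1})/2 for 1 ≤ k ≤ 127. The particular solution to v_k − (v_{k-1} + v_{k+1})/2 = 1 is v_k = −k^2. Adding homogeneous solution A + B k and matching boundaries gives v_k = k (128 − k). Substituting k = 107: v_107 = 107 · 21 = 2247.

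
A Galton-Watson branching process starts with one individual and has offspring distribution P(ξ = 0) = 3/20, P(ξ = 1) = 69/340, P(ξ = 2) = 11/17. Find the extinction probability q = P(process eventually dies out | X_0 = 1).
q = 51/220

The pgf is f(s) = 3/20 + 69/340·s + 11/17·s². The extinction probability q is the smallest fixed point of f in [0, 1]. Setting s = f(s):
  11/17·s² + (69/340 − 1)·s + 3/20 = 0
  11/17·s² − (3/20 + 11/17)·s + 3/20 = 0
which factors as (s − 1)·(11/17·s − 3/20) = 0, giving roots s = 1 and s = (3/20)/(11/17) = 51/220.
Mean offspring μ = 69/340 + 2·11/17 = 509/340 > 1 (supercritical), so q < 1. The extinction probability is the smaller root: q = (3/20)/(11/17) = 51/220.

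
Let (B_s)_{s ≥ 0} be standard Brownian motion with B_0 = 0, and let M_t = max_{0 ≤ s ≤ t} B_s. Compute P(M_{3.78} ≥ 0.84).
P(M_{3.78} ≥ 0.84) = 2·P(B_{3.78} ≥ 0.84) = 2(1 − Φ(0.84/√3.78)) ≈ 0.6657

By the reflection principle for Brownian motion, P(M_t ≥ a) = 2 · P(B_t ≥ a) for a ≥ 0. Since B_t ~ N(0, t), P(B_t ≥ 0.84) = 1 − Φ(0.84/√t) = 1 − Φ(0.84/√3.78) = 1 − Φ(0.4320). So
  P(M_{3.78} ≥ 0.84) = 2(1 − Φ(0.4320)) ≈ 0.6657.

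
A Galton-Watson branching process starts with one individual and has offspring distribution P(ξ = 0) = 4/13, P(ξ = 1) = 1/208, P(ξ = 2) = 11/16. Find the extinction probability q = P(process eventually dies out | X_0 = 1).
q = 64/143

The pgf is f(s) = 4/13 + 1/208·s + 11/16·s². The extinction probability q is the smallest fixed point of f in [0, 1]. Setting s = f(s):
  11/16·s² + (1/208 − 1)·s + 4/13 = 0
  11/16·s² − (4/13 + 11/16)·s + 4/13 = 0
which factors as (s − 1)·(11/16·s − 4/13) = 0, giving roots s = 1 and s = (4/13)/(11/16) = 64/143.
Mean offspring μ = 1/208 + 2·11/16 = 287/208 > 1 (supercritical), so q < 1. The extinction probability is the smaller root: q = (4/13)/(11/16) = 64/143.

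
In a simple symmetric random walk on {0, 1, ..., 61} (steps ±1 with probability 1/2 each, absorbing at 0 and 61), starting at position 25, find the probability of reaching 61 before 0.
P(hit 61 before 0) = 25/61

Let u_k = P(hit 61 before 0 | start at k). Then u_0 = 0, u_61 = 1, and u_k = u_{k-1}/2 + u_{k+1}/2 for 1 ≤ k ≤ 60. This harmonic recurrence is solved by u_k = k/61, giving u_25 = 25/61.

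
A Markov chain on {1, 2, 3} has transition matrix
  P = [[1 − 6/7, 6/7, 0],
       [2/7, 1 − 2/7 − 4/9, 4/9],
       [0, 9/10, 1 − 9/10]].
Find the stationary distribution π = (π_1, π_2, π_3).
π = (27/148, 81/148, 10/37)

This is a birth-death chain on three states, which satisfies detailed balance: π_1 · P_{12} = π_2 · P_{21} and π_2 · P_{23} = π_3 · P_{32}.
From π_1 · 6/7 = π_2 · 2/7: π_2/π_1 = (6/7)/(2/7) = 3.
From π_2 · 4/9 = π_3 · 9/10: π_3/π_2 = (4/9)/(9/10) = 40/81.
Take π_1 proportional to 1; then unnormalized π = (1, 3, 40/27). Normalize by dividing by the sum 148/27:
  π = (27/148, 81/148, 10/37).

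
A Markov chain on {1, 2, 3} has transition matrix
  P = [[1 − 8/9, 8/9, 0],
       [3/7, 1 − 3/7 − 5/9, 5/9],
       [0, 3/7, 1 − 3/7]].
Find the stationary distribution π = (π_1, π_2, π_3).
π = (729/4201, 1512/4201, 1960/4201)

This is a birth-death chain on three states, which satisfies detailed balance: π_1 · P_{12} = π_2 · P_{21} and π_2 · P_{23} = π_3 · P_{32}.
From π_1 · 8/9 = π_2 · 3/7: π_2/π_1 = (8/9)/(3/7) = 56/27.
From π_2 · 5/9 = π_3 · 3/7: π_3/π_2 = (5/9)/(3/7) = 35/27.
Take π_1 proportional to 1; then unnormalized π = (1, 56/27, 1960/729). Normalize by dividing by the sum 4201/729:
  π = (729/4201, 1512/4201, 1960/4201).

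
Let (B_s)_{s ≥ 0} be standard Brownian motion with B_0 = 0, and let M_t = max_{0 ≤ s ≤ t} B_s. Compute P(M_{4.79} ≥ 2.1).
P(M_{4.79} ≥ 2.1) = 2·P(B_{4.79} ≥ 2.1) = 2(1 − Φ(2.1/√4.79)) ≈ 0.3373

By the reflection principle for Brownian motion, P(M_t ≥ a) = 2 · P(B_t ≥ a) for a ≥ 0. Since B_t ~ N(0, t), P(B_t ≥ 2.1) = 1 − Φ(2.1/√t) = 1 − Φ(2.1/√4.79) = 1 − Φ(0.9595). So
  P(M_{4.79} ≥ 2.1) = 2(1 − Φ(0.9595)) ≈ 0.3373.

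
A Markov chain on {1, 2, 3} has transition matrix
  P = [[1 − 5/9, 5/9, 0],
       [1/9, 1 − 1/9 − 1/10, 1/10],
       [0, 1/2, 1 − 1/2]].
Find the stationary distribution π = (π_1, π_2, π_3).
π = (1/7, 5/7, 1/7)

This is a birth-death chain on three states, which satisfies detailed balance: π_1 · P_{12} = π_2 · P_{21} and π_2 · P_{23} = π_3 · P_{32}.
From π_1 · 5/9 = π_2 · 1/9: π_2/π_1 = (5/9)/(1/9) = 5.
From π_2 · 1/10 = π_3 · 1/2: π_3/π_2 = (1/10)/(1/2) = 1/5.
Take π_1 proportional to 1; then unnormalized π = (1, 5, 1). Normalize by dividing by the sum 7:
  π = (1/7, 5/7, 1/7).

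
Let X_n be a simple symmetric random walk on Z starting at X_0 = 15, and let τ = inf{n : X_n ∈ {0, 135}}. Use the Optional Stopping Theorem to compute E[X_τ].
E[X_τ] = 15

X_n is a martingale and τ is a bounded-mean stopping time (indeed τ is finite a.s. with bounded expectation since the walk is in a bounded region). By the OST, E[X_τ] = E[X_0] = 15. Equivalently: E[X_τ] = 135 · P(hit 135 first) + 0 · P(hit 0 first) = 135 · (15/135) = 15.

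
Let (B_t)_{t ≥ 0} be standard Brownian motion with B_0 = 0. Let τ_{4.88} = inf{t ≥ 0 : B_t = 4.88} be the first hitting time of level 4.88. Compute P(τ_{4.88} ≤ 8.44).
P(τ_{4.88} ≤ 8.44) = 2(1 − Φ(4.88/√8.44)) = 2(1 − Φ(1.6798)) ≈ 0.0930

By the reflection principle for standard BM, P(τ_b ≤ t) = 2 · P(B_t ≥ b). Since B_t ~ N(0, t), P(B_t ≥ 4.88) = 1 − Φ(4.88/√t) = 1 − Φ(4.88/√8.44) = 1 − Φ(1.6798) ≈ 0.04650. Doubling: P(τ_{4.88} ≤ 8.44) ≈ 2 · 0.04650 = 0.09300 ≈ 0.0930.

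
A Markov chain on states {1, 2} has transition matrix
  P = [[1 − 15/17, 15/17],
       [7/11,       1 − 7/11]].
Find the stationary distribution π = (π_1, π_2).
π_1 = 119/284, π_2 = 165/284

Solve πP = π with π_1 + π_2 = 1. From πP = π: π_1 · (1 − 15/17) + π_2 · 7/11 = π_1 ⇒ π_2 · 7/11 = π_1 · 15/17 ⇒ π_2/π_1 = (15/17)/(7/11) = 165/119. Together with π_1 + π_2 = 1:
  π_1 = (7/11)/(15/17 + 7/11) = (7/11)/(284/187) = 119/284,
  π_2 = (15/17)/(15/17 + 7/11) = (15/17)/(284/187) = 165/284.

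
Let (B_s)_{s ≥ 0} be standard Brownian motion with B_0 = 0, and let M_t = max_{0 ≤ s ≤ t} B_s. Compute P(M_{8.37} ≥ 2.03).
P(M_{8.37} ≥ 2.03) = 2·P(B_{8.37} ≥ 2.03) = 2(1 − Φ(2.03/√8.37)) ≈ 0.4829

By the reflection principle for Brownian motion, P(M_t ≥ a) = 2 · P(B_t ≥ a) for a ≥ 0. Since B_t ~ N(0, t), P(B_t ≥ 2.03) = 1 − Φ(2.03/√t) = 1 − Φ(2.03/√8.37) = 1 − Φ(0.7017). So
  P(M_{8.37} ≥ 2.03) = 2(1 − Φ(0.7017)) ≈ 0.4829.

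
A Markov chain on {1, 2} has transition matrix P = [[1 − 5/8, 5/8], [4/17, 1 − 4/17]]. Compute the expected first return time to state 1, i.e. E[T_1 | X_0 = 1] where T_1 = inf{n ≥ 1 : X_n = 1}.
E[T_1 | X_0 = 1] = 1/π_1 = 117/32

For an irreducible recurrent Markov chain with stationary distribution π, E[T_i | X_0 = i] = 1/π_i (Kac's formula). Here π_1 = (4/17)/(5/8 + 4/17) = (4/17)/(117/136) = 32/117, so E[T_1 | X_0 = 1] = 1/π_1 = (5/8 + 4/17)/(4/17) = (117/136)/(4/17) = 117/32.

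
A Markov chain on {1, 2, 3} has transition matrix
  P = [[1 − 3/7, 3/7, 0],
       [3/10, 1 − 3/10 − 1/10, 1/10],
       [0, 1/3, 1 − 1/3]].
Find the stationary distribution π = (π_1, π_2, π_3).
π = (7/20, 1/2, 3/20)

This is a birth-death chain on three states, which satisfies detailed balance: π_1 · P_{12} = π_2 · P_{21} and π_2 · P_{23} = π_3 · P_{32}.
From π_1 · 3/7 = π_2 · 3/10: π_2/π_1 = (3/7)/(3/10) = 10/7.
From π_2 · 1/10 = π_3 · 1/3: π_3/π_2 = (1/10)/(1/3) = 3/10.
Take π_1 proportional to 1; then unnormalized π = (1, 10/7, 3/7). Normalize by dividing by the sum 20/7:
  π = (7/20, 1/2, 3/20).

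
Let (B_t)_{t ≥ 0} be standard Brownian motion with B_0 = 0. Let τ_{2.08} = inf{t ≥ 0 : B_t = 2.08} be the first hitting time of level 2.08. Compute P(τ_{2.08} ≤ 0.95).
P(τ_{2.08} ≤ 0.95) = 2(1 − Φ(2.08/√0.95)) = 2(1 − Φ(2.1340)) ≈ 0.0328

By the reflection principle for standard BM, P(τ_b ≤ t) = 2 · P(B_t ≥ b). Since B_t ~ N(0, t), P(B_t ≥ 2.08) = 1 − Φ(2.08/√t) = 1 − Φ(2.08/√0.95) = 1 − Φ(2.1340) ≈ 0.01642. Doubling: P(τ_{2.08} ≤ 0.95) ≈ 2 · 0.01642 = 0.03284 ≈ 0.0328.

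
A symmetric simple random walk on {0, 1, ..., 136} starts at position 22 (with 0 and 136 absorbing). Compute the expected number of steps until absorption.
E[τ | X_0 = 22] = 2508

Let v_k = E[τ | X_0 = k]. Boundary: v_0 = v_136 = 0. Recurrence: v_k = 1 + (v_{k-1} + v_{k+1})/2 for 1 ≤ k ≤ 135. The particular solution to v_k − (v_{k-1} + v_{k+1})/2 = 1 is v_k = −k^2. Adding homogeneous solution A + B k and matching boundaries gives v_k = k (136 − k). Substituting k = 22: v_22 = 22 · 114 = 2508.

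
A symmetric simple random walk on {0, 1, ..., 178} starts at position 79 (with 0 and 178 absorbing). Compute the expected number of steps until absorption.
E[τ | X_0 = 79] = 7821

Let v_k = E[τ | X_0 = k]. Boundary: v_0 = v_178 = 0. Recurrence: v_k = 1 + (v_{k-1} + v_{k+1})/2 for 1 ≤ k ≤ 177. The particular solution to v_k − (v_{k-1} + v_{k+1})/2 = 1 is v_k = −k^2. Adding homogeneous solution A + B k and matching boundaries gives v_k = k (178 − k). Substituting k = 79: v_79 = 79 · 99 = 7821.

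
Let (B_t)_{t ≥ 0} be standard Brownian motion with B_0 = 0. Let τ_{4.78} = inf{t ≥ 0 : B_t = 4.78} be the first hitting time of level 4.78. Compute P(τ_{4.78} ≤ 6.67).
P(τ_{4.78} ≤ 6.67) = 2(1 − Φ(4.78/√6.67)) = 2(1 − Φ(1.8508)) ≈ 0.0642

By the reflection principle for standard BM, P(τ_b ≤ t) = 2 · P(B_t ≥ b). Since B_t ~ N(0, t), P(B_t ≥ 4.78) = 1 − Φ(4.78/√t) = 1 − Φ(4.78/√6.67) = 1 − Φ(1.8508) ≈ 0.03210. Doubling: P(τ_{4.78} ≤ 6.67) ≈ 2 · 0.03210 = 0.06420 ≈ 0.0642.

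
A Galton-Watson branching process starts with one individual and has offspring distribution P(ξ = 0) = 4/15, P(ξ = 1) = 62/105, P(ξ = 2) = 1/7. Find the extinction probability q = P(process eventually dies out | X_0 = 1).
q = 1

Mean offspring μ = 0·4/15 + 1·62/105 + 2·1/7 = 92/105 ≤ 1. For μ ≤ 1 with offspring not concentrated at 1, the Galton-Watson process goes extinct almost surely, so q = 1.
(Algebraic check: The pgf is f(s) = 4/15 + 62/105·s + 1/7·s². The extinction probability q is the smallest fixed point of f in [0, 1]. Setting s = f(s):
  1/7·s² + (62/105 − 1)·s + 4/15 = 0
  1/7·s² − (4/15 + 1/7)·s + 4/15 = 0
which factors as (s − 1)·(1/7·s − 4/15) = 0, giving roots s = 1 and s = (4/15)/(1/7) = 28/15. Since 28/15 ≥ 1, the smallest root in [0, 1] is s = 1.)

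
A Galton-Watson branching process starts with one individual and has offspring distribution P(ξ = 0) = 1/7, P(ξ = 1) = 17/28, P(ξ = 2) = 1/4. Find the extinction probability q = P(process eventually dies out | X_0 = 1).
q = 4/7

The pgf is f(s) = 1/7 + 17/28·s + 1/4·s². The extinction probability q is the smallest fixed point of f in [0, 1]. Setting s = f(s):
  1/4·s² + (17/28 − 1)·s + 1/7 = 0
  1/4·s² − (1/7 + 1/4)·s + 1/7 = 0
which factors as (s − 1)·(1/4·s − 1/7) = 0, giving roots s = 1 and s = (1/7)/(1/4) = 4/7.
Mean offspring μ = 17/28 + 2·1/4 = 31/28 > 1 (supercritical), so q < 1. The extinction probability is the smaller root: q = (1/7)/(1/4) = 4/7.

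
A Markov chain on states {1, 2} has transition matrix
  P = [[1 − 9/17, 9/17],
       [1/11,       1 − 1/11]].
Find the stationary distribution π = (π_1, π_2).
π_1 = 17/116, π_2 = 99/116

Solve πP = π with π_1 + π_2 = 1. From πP = π: π_1 · (1 − 9/17) + π_2 · 1/11 = π_1 ⇒ π_2 · 1/11 = π_1 · 9/17 ⇒ π_2/π_1 = (9/17)/(1/11) = 99/17. Together with π_1 + π_2 = 1:
  π_1 = (1/11)/(9/17 + 1/11) = (1/11)/(116/187) = 17/116,
  π_2 = (9/17)/(9/17 + 1/11) = (9/17)/(116/187) = 99/116.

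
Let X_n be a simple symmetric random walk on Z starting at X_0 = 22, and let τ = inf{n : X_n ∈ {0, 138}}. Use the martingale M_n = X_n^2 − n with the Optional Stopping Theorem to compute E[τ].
E[τ] = 2552

M_n = X_n^2 − n is a martingale (since E[X_{n+1}^2 | F_n] = X_n^2 + 1). By OST (τ has finite mean in a bounded region), E[M_τ] = E[M_0] = X_0^2 − 0 = 22^2 = 484. Also E[M_τ] = E[X_τ^2] − E[τ]. The walk exits at 0 or 138, with P(hit 138 first) = 22/138, so E[X_τ^2] = 138^2 · 22/138 + 0 = 3036. Thus E[τ] = E[X_τ^2] − E[M_τ] = 3036 − 484 = 2552 = 22(138 − 22) = 2552.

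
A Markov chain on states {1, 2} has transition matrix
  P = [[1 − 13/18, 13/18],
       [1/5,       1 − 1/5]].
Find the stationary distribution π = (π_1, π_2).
π_1 = 18/83, π_2 = 65/83

Solve πP = π with π_1 + π_2 = 1. From πP = π: π_1 · (1 − 13/18) + π_2 · 1/5 = π_1 ⇒ π_2 · 1/5 = π_1 · 13/18 ⇒ π_2/π_1 = (13/18)/(1/5) = 65/18. Together with π_1 + π_2 = 1:
  π_1 = (1/5)/(13/18 + 1/5) = (1/5)/(83/90) = 18/83,
  π_2 = (13/18)/(13/18 + 1/5) = (13/18)/(83/90) = 65/83.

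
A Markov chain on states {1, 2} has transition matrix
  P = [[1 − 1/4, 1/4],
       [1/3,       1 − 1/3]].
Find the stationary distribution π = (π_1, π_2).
π_1 = 4/7, π_2 = 3/7

Solve πP = π with π_1 + π_2 = 1. From πP = π: π_1 · (1 − 1/4) + π_2 · 1/3 = π_1 ⇒ π_2 · 1/3 = π_1 · 1/4 ⇒ π_2/π_1 = (1/4)/(1/3) = 3/4. Together with π_1 + π_2 = 1:
  π_1 = (1/3)/(1/4 + 1/3) = (1/3)/(7/12) = 4/7,
  π_2 = (1/4)/(1/4 + 1/3) = (1/4)/(7/12) = 3/7.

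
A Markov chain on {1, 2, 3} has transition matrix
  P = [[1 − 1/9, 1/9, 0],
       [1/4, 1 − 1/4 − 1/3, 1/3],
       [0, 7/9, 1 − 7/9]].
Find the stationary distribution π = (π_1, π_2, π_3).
π = (63/103, 28/103, 12/103)

This is a birth-death chain on three states, which satisfies detailed balance: π_1 · P_{12} = π_2 · P_{21} and π_2 · P_{23} = π_3 · P_{32}.
From π_1 · 1/9 = π_2 · 1/4: π_2/π_1 = (1/9)/(1/4) = 4/9.
From π_2 · 1/3 = π_3 · 7/9: π_3/π_2 = (1/3)/(7/9) = 3/7.
Take π_1 proportional to 1; then unnormalized π = (1, 4/9, 4/21). Normalize by dividing by the sum 103/63:
  π = (63/103, 28/103, 12/103).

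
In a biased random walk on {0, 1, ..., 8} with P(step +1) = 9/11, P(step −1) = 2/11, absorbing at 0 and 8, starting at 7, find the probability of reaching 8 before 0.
P(hit 8 before 0) = (1 − (2/9)^7) / (1 − (2/9)^8) = 6149367/6149495

Let u_k denote P(reach 8 before 0 | start at k). Boundary: u_0 = 0, u_8 = 1. Recurrence: u_k = 9/11·u_{k+1} + 2/11·u_{k-1} for 1 ≤ k ≤ 7. Try u_k = A + B·r^k with r = q/p = (2/11)/(9/11) = 2/9. Substitution satisfies the recurrence; boundary conditions give:
  u_k = (1 − r^k) / (1 − r^N) = (1 − (2/9)^7) / (1 − (2/9)^8) = 6149367/6149495.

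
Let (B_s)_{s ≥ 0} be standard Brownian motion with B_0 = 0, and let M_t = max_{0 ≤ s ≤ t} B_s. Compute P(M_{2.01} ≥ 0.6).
P(M_{2.01} ≥ 0.6) = 2·P(B_{2.01} ≥ 0.6) = 2(1 − Φ(0.6/√2.01)) ≈ 0.6721

By the reflection principle for Brownian motion, P(M_t ≥ a) = 2 · P(B_t ≥ a) for a ≥ 0. Since B_t ~ N(0, t), P(B_t ≥ 0.6) = 1 − Φ(0.6/√t) = 1 − Φ(0.6/√2.01) = 1 − Φ(0.4232). So
  P(M_{2.01} ≥ 0.6) = 2(1 − Φ(0.4232)) ≈ 0.6721.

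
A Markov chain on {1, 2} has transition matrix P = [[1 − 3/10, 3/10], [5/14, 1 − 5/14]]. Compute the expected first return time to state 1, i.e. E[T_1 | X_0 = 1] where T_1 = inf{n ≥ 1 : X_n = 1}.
E[T_1 | X_0 = 1] = 1/π_1 = 46/25

For an irreducible recurrent Markov chain with stationary distribution π, E[T_i | X_0 = i] = 1/π_i (Kac's formula). Here π_1 = (5/14)/(3/10 + 5/14) = (5/14)/(23/35) = 25/46, so E[T_1 | X_0 = 1] = 1/π_1 = (3/10 + 5/14)/(5/14) = (23/35)/(5/14) = 46/25.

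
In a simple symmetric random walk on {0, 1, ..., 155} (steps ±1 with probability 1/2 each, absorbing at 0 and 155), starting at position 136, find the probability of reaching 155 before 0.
P(hit 155 before 0) = 136/155

Let u_k = P(hit 155 before 0 | start at k). Then u_0 = 0, u_155 = 1, and u_k = u_{k-1}/2 + u_{k+1}/2 for 1 ≤ k ≤ 154. This harmonic recurrence is solved by u_k = k/155, giving u_136 = 136/155.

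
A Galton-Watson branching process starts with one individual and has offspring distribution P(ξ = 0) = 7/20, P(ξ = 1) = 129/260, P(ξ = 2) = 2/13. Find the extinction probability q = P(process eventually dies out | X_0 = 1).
q = 1

Mean offspring μ = 0·7/20 + 1·129/260 + 2·2/13 = 209/260 ≤ 1. For μ ≤ 1 with offspring not concentrated at 1, the Galton-Watson process goes extinct almost surely, so q = 1.
(Algebraic check: The pgf is f(s) = 7/20 + 129/260·s + 2/13·s². The extinction probability q is the smallest fixed point of f in [0, 1]. Setting s = f(s):
  2/13·s² + (129/260 − 1)·s + 7/20 = 0
  2/13·s² − (7/20 + 2/13)·s + 7/20 = 0
which factors as (s − 1)·(2/13·s − 7/20) = 0, giving roots s = 1 and s = (7/20)/(2/13) = 91/40. Since 91/40 ≥ 1, the smallest root in [0, 1] is s = 1.)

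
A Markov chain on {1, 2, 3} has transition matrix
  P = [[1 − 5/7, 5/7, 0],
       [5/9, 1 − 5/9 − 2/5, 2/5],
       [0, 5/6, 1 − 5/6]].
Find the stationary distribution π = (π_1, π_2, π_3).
π = (175/508, 225/508, 27/127)

This is a birth-death chain on three states, which satisfies detailed balance: π_1 · P_{12} = π_2 · P_{21} and π_2 · P_{23} = π_3 · P_{32}.
From π_1 · 5/7 = π_2 · 5/9: π_2/π_1 = (5/7)/(5/9) = 9/7.
From π_2 · 2/5 = π_3 · 5/6: π_3/π_2 = (2/5)/(5/6) = 12/25.
Take π_1 proportional to 1; then unnormalized π = (1, 9/7, 108/175). Normalize by dividing by the sum 508/175:
  π = (175/508, 225/508, 27/127).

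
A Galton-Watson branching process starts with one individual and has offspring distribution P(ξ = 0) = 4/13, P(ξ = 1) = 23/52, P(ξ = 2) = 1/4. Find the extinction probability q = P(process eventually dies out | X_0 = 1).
q = 1

Mean offspring μ = 0·4/13 + 1·23/52 + 2·1/4 = 49/52 ≤ 1. For μ ≤ 1 with offspring not concentrated at 1, the Galton-Watson process goes extinct almost surely, so q = 1.
(Algebraic check: The pgf is f(s) = 4/13 + 23/52·s + 1/4·s². The extinction probability q is the smallest fixed point of f in [0, 1]. Setting s = f(s):
  1/4·s² + (23/52 − 1)·s + 4/13 = 0
  1/4·s² − (4/13 + 1/4)·s + 4/13 = 0
which factors as (s − 1)·(1/4·s − 4/13) = 0, giving roots s = 1 and s = (4/13)/(1/4) = 16/13. Since 16/13 ≥ 1, the smallest root in [0, 1] is s = 1.)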